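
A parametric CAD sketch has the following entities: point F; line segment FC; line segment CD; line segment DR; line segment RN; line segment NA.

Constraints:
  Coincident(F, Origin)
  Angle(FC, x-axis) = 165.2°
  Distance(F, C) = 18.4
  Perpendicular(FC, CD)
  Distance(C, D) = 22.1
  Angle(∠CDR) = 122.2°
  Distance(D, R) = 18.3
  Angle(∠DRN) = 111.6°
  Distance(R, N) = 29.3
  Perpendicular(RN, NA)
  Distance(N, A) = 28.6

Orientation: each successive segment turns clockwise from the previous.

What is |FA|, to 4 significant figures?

9.356

∠DRN = 111.6° gives RN at -51.00° from the x-axis; with |RN| = 29.3, N = (23.76, 8.769). The perpendicularity gives NA at right angles to RN, so NA runs at -141.0°; with |NA| = 28.6, A = (1.531, -9.229). Then |FA| = |A − F| = 9.356.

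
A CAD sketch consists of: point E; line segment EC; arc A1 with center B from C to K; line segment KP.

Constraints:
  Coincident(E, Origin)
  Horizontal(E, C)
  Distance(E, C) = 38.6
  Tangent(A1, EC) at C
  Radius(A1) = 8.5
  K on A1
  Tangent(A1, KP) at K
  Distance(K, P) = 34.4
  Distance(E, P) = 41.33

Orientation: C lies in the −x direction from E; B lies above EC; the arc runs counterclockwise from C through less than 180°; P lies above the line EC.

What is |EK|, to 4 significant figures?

31.17

Checks: |BK| = 8.500 ✓; ∠(BK, KP) = 90.00° ✓; |KP| = 34.40 ✓; |EP| = 41.33 ✓.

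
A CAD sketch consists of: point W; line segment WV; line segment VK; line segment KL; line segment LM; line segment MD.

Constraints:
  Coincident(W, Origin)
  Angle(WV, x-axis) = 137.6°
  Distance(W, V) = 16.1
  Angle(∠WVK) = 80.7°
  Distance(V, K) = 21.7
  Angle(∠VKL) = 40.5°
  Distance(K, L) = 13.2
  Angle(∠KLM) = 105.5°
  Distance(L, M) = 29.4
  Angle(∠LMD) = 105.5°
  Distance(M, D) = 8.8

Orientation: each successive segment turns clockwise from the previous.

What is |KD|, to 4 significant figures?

35.53

W is at the origin; WV runs at 137.6° with length 16.1, so V = (-11.89, 10.86). ∠WVK = 80.7° gives VK at 38.30° from the x-axis; with |VK| = 21.7, K = (5.141, 24.31). ∠VKL = 40.5° gives KL at -101.2° from the x-axis; with |KL| = 13.2, L = (2.577, 11.36). ∠KLM = 105.5° gives LM at -175.7° from the x-axis; with |LM| = 29.4, M = (-26.74, 9.152). ∠LMD = 105.5° gives MD at 109.8° from the x-axis; with |MD| = 8.8, D = (-29.72, 17.43). Then |KD| = |D − K| = 35.53.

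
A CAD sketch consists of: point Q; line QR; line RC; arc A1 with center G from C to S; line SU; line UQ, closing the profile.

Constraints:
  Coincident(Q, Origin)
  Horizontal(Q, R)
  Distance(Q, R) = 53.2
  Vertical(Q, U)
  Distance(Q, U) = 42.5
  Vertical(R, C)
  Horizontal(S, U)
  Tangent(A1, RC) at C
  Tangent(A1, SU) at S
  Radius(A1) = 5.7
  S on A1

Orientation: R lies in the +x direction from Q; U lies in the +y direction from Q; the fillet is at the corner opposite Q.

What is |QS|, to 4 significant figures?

63.74

Q is at the origin; QR is horizontal with |QR| = 53.2 and R on the +x side, so R = (53.20, 0.000). QU is vertical with |QU| = 42.5 and U on the +y side, so U = (0.000, 42.50). The virtual corner opposite Q is at (53.20, 42.50). Tangency of A1 to RC means the radius GC is perpendicular to RC and A1 meets SU tangentially, so GS is at right angles to SU, with radius 5.7, so the center G sits 5.7 in from both sides at G = (47.50, 36.80). That places the tangent points at C = (53.20, 36.80) on RC and S = (47.50, 42.50) on SU. Then |QS| = |S − Q| = 63.74.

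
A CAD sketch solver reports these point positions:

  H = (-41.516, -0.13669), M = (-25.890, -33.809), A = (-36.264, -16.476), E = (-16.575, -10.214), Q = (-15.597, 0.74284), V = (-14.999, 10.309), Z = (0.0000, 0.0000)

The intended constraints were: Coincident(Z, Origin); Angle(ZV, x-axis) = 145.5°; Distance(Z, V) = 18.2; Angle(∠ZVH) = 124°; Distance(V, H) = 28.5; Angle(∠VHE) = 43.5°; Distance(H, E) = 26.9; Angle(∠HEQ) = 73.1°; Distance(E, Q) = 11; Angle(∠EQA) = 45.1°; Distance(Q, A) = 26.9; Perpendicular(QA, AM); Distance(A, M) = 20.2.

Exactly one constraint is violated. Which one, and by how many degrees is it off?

Perpendicular(QA, AM) — off by 8.90°.

Z = (0.00, 0.00) ✓; ZV at 145.5° ✓; |ZV| = 18.20 ✓; ∠ZVH = 124.0° ✓; |VH| = 28.50 ✓; ∠VHE = 43.50° ✓; |HE| = 26.90 ✓; ∠HEQ = 73.10° ✓; |EQ| = 11.00 ✓; ∠EQA = 45.10° ✓; |QA| = 26.90 ✓; ∠(QA, AM) = 81.10° ✗; |AM| = 20.20 ✓.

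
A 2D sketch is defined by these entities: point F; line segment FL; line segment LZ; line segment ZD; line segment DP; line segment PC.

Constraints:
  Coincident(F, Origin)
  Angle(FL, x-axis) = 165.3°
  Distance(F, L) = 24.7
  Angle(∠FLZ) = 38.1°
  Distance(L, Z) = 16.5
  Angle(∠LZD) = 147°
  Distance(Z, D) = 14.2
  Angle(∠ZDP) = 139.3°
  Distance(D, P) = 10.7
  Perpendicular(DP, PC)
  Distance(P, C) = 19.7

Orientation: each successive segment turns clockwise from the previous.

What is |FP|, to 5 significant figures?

12.290

F is at the origin; FL runs at 165.3° with length 24.7, so L = (-23.892, 6.2678). ∠FLZ = 38.1° gives LZ at 23.400° from the x-axis; with |LZ| = 16.5, Z = (-8.7486, 12.821). ∠LZD = 147.0° gives ZD at -9.6000° from the x-axis; with |ZD| = 14.2, D = (5.2526, 10.453). ∠ZDP = 139.3° gives DP at -50.300° from the x-axis; with |DP| = 10.7, P = (12.087, 2.2201). Then |FP| = |P − F| = 12.290.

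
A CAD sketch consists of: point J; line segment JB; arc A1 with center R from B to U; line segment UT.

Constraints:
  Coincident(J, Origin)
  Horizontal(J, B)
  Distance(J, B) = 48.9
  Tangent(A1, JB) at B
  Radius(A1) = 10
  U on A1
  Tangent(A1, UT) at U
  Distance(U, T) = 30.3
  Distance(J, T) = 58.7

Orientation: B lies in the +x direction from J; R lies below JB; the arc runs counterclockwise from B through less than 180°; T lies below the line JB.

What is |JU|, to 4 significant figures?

40.46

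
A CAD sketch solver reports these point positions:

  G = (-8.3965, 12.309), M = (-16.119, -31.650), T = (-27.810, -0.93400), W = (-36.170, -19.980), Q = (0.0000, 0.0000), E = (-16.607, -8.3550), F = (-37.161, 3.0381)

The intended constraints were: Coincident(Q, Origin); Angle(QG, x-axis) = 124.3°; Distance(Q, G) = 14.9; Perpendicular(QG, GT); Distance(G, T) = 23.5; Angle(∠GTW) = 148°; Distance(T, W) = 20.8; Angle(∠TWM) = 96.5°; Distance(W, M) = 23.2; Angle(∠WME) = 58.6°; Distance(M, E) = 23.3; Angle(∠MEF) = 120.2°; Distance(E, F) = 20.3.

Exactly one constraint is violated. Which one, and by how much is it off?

Distance(E, F) = 20.3 — off by 3.20.

Q = (0.00, 0.00) ✓; QG at 124.3° ✓; |QG| = 14.90 ✓; ∠(QG, GT) = 90.00° ✓; |GT| = 23.50 ✓; ∠GTW = 148.0° ✓; |TW| = 20.80 ✓; ∠TWM = 96.50° ✓; |WM| = 23.20 ✓; ∠WME = 58.60° ✓; |ME| = 23.30 ✓; ∠MEF = 120.2° ✓; |EF| = 23.50 ✗.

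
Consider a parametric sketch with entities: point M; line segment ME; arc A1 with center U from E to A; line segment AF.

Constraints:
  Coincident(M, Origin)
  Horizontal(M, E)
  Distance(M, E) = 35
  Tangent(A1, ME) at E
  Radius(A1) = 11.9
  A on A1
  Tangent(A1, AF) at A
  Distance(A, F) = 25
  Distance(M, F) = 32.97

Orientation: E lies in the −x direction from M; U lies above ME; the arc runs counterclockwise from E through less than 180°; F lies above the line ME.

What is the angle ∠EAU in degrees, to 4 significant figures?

57.03°

Checks: ∠(UE, EM) = 90.00° ✓; |UE| = 11.90 ✓; |UA| = 11.90 ✓; ∠(UA, AF) = 90.00° ✓; |AF| = 25.00 ✓; |MF| = 32.97 ✓.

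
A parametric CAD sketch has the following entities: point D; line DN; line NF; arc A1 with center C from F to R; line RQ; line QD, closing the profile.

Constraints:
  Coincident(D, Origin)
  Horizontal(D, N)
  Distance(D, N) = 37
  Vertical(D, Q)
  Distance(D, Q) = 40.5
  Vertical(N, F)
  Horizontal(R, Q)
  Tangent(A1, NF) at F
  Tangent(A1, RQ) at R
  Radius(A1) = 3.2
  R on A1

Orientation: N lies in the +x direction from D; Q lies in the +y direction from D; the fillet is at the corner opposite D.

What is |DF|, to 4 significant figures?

52.54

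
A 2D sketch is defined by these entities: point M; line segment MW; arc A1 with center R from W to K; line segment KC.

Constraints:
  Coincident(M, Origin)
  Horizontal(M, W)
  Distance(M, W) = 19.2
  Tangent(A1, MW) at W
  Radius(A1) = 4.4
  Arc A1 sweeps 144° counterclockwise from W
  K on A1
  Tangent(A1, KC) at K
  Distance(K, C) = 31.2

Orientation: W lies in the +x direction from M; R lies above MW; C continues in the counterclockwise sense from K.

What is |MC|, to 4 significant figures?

26.52

On A1, W sits at bearing -90° from R; a 144° counterclockwise sweep puts K at bearing 54°, so K = R + 4.4·(cos 54°, sin 54°) = (21.79, 7.960). Since A1 is tangent to KC there, RK ⟂ KC, so KC runs along (−sin 54°, cos 54°); with |KC| = 31.2, C = (-3.455, 26.30). Then |MC| = |C − M| = 26.52.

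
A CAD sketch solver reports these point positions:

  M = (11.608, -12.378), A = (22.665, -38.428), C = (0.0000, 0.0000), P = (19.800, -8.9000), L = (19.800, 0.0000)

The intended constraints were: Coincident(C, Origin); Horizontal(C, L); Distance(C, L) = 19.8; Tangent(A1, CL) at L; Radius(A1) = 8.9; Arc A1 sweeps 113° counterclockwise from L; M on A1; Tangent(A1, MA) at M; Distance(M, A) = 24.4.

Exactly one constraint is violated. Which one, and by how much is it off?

Distance(M, A) = 24.4 — off by 3.90.

C = (0.00, 0.00) ✓; C.y = 0.00, L.y = 0.00 ✓; |CL| = 19.80 ✓; ∠(PL, LC) = 90.00° ✓; |PL| = 8.900 ✓; bearing(P→M) − bearing(P→L) = 113.0° ✓; |PM| = 8.900 ✓; ∠(PM, MA) = 90.01° ✓; |MA| = 28.30 ✗.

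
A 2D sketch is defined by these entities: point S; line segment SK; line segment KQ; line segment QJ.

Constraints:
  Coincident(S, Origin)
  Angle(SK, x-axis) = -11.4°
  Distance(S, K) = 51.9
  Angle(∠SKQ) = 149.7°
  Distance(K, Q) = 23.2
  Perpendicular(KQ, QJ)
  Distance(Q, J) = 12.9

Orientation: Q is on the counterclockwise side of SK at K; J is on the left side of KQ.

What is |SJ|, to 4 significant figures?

69.30

∠SKQ = 149.7°, so KQ runs at -11.4° + (180° − 149.7°) = 18.90° from the x-axis; with |KQ| = 23.2, Q = K + 23.2·(cos 18.90°, sin 18.90°) = (72.83, -2.744). The perpendicularity gives QJ at right angles to KQ; with |QJ| = 12.9 on the left of KQ, J = Q + 12.9·(-0.3239, 0.9461) = (68.65, 9.461). Then |SJ| = |J − S| = 69.30.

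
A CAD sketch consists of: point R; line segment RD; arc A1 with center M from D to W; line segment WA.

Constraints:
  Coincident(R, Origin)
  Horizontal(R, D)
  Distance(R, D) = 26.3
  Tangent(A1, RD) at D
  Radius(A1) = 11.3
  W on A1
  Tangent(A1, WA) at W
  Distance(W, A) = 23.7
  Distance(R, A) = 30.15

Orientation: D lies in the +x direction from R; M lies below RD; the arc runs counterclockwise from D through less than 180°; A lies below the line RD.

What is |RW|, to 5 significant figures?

17.336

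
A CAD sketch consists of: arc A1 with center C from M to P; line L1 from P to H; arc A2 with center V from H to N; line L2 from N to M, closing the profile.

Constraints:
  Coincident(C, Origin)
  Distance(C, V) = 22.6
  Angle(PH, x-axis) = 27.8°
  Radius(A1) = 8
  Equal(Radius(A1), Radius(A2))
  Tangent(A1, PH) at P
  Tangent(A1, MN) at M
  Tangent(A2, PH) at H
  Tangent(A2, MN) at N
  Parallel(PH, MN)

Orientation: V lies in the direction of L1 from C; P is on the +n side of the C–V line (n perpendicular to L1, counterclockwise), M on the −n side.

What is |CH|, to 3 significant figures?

24.0

Tangency of A1 to both parallel lines with radius 8.0 puts P and M at C ± 8.0·n: P = (-3.73, 7.08), M = (3.73, -7.08). Equal radii place H and N the same way about V: H = V + 8.0·n = (16.3, 17.6), N = V − 8.0·n = (23.7, 3.46). Then |CH| = |H − C| = 24.0.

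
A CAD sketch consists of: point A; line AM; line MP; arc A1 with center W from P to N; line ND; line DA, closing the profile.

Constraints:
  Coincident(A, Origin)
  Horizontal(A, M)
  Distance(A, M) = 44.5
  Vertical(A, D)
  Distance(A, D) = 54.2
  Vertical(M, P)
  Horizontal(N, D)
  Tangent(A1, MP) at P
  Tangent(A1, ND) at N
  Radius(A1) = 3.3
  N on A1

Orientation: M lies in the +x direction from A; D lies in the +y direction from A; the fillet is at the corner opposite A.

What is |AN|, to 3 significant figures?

68.1

A is at the origin; AM is horizontal with |AM| = 44.5 and M on the +x side, so M = (44.5, 0.00). A and D share the same x with |AD| = 54.2 and D on the +y side, so D = (0.00, 54.2). The virtual corner opposite A is at (44.5, 54.2). The tangent condition forces WP to be normal to MP and tangency of A1 to ND means the radius WN is perpendicular to ND, with radius 3.3, so the center W sits 3.3 in from both sides at W = (41.2, 50.9). That places the tangent points at P = (44.5, 50.9) on MP and N = (41.2, 54.2) on ND. Then |AN| = |N − A| = 68.1.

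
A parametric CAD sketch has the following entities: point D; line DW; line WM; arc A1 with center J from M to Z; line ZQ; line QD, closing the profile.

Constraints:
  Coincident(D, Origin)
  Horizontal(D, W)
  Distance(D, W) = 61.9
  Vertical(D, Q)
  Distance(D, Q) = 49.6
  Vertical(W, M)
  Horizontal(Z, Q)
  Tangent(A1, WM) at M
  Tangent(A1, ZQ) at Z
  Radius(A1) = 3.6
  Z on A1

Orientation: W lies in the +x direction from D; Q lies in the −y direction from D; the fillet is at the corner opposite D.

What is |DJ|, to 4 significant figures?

74.26

D is at the origin; D and W share the same y with |DW| = 61.9 and W on the +x side, so W = (61.90, 0.000). D and Q share the same x with |DQ| = 49.6 and Q on the −y side, so Q = (0.000, -49.60). The virtual corner opposite D is at (61.90, -49.60). The tangent condition forces JM to be normal to WM and tangency of A1 to ZQ means the radius JZ is perpendicular to ZQ, with radius 3.6, so the center J sits 3.6 in from both sides at J = (58.30, -46.00). Then |DJ| = |J − D| = 74.26.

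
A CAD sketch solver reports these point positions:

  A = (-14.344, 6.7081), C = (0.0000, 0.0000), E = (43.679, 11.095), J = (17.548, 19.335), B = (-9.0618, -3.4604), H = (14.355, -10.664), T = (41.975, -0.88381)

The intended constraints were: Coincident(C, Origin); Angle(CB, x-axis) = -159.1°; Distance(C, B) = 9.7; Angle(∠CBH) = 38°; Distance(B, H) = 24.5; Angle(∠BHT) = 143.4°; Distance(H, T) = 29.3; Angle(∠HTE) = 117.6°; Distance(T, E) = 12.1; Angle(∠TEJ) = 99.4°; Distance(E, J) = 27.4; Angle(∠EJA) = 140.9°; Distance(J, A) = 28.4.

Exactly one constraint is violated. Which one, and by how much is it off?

Distance(J, A) = 28.4 — off by 5.90.

C = (0.00, 0.00) ✓; CB at -159.1° ✓; |CB| = 9.700 ✓; ∠CBH = 38.00° ✓; |BH| = 24.50 ✓; ∠BHT = 143.4° ✓; |HT| = 29.30 ✓; ∠HTE = 117.6° ✓; |TE| = 12.10 ✓; ∠TEJ = 99.41° ✓; |EJ| = 27.40 ✓; ∠EJA = 140.9° ✓; |JA| = 34.30 ✗.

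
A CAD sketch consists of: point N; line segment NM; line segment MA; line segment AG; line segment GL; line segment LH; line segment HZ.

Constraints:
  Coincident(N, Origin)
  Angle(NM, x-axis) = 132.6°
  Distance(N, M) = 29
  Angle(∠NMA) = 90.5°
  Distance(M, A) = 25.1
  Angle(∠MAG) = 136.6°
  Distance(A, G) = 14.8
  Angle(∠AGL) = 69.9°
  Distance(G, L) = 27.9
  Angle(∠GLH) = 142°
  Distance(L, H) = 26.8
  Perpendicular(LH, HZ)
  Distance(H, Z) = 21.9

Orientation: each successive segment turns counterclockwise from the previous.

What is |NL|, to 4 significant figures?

12.84

∠MAG = 136.6° gives AG at -94.50° from the x-axis; with |AG| = 14.8, G = (-39.41, -10.24). ∠AGL = 69.9° gives GL at 15.60° from the x-axis; with |GL| = 27.9, L = (-12.54, -2.732). Then |NL| = |L − N| = 12.84.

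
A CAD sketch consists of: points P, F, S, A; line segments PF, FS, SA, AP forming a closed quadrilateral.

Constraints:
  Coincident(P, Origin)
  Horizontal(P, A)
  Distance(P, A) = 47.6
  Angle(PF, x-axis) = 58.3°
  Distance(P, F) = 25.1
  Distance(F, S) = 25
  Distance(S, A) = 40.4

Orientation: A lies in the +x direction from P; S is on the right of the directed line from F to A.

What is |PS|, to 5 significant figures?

7.8776

Checks: |FS| = 25.00 ✓; |SA| = 40.40 ✓.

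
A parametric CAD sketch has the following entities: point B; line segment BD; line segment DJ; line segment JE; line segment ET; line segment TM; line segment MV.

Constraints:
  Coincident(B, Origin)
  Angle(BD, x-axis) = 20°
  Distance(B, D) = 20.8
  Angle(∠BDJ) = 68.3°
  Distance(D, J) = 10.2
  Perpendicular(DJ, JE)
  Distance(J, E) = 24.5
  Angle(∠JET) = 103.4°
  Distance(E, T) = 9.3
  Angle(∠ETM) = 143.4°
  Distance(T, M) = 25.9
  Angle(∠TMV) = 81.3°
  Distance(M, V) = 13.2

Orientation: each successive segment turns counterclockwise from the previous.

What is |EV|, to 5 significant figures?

32.254

B is at the origin; BD runs at 20.0° with length 20.8, so D = (19.546, 7.1140). ∠BDJ = 68.3° gives DJ at 131.70° from the x-axis; with |DJ| = 10.2, J = (12.760, 14.730). DJ ⟂ JE, so JE runs at -138.30°; with |JE| = 24.5, E = (-5.5324, -1.5684). ∠JET = 103.4° gives ET at -61.700° from the x-axis; with |ET| = 9.3, T = (-1.1234, -9.7569). ∠ETM = 143.4° gives TM at -25.100° from the x-axis; with |TM| = 25.9, M = (22.331, -20.744). ∠TMV = 81.3° gives MV at 73.600° from the x-axis; with |MV| = 13.2, V = (26.058, -8.0807). Then |EV| = |V − E| = 32.254.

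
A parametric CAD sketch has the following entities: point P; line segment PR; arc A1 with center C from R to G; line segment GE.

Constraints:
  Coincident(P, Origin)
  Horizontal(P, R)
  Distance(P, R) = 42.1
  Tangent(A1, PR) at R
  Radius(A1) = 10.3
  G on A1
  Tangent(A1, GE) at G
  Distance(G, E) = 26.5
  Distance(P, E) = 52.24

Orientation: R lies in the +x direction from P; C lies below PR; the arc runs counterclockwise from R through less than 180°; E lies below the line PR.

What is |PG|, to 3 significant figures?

34.0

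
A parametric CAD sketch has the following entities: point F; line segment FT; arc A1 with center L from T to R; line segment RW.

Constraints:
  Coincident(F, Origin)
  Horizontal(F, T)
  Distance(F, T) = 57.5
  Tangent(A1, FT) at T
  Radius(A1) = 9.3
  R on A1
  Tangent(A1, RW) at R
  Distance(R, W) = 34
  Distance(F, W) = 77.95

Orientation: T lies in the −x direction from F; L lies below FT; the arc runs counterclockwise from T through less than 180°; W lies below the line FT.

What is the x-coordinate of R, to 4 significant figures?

-66.78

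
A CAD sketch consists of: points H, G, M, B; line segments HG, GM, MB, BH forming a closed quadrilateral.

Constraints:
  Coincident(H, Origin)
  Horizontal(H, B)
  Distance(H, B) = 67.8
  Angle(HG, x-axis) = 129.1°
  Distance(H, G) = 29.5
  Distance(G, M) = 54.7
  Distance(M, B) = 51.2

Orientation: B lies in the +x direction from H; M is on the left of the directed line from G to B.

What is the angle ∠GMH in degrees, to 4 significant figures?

32.14°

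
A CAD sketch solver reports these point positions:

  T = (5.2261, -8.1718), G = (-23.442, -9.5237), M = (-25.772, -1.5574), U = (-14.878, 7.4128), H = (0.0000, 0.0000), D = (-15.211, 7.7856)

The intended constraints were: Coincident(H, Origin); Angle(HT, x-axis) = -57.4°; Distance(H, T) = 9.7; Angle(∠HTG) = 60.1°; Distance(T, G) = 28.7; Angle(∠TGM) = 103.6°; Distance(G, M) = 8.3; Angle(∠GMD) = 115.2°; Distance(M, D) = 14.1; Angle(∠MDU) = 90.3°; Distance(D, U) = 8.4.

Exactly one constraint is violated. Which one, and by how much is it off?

Distance(D, U) = 8.4 — off by 7.90.

H = (0.00, 0.00) ✓; HT at -57.40° ✓; |HT| = 9.700 ✓; ∠HTG = 60.10° ✓; |TG| = 28.70 ✓; ∠TGM = 103.6° ✓; |GM| = 8.300 ✓; ∠GMD = 115.2° ✓; |MD| = 14.10 ✓; ∠MDU = 90.27° ✓; |DU| = 0.4999 ✗.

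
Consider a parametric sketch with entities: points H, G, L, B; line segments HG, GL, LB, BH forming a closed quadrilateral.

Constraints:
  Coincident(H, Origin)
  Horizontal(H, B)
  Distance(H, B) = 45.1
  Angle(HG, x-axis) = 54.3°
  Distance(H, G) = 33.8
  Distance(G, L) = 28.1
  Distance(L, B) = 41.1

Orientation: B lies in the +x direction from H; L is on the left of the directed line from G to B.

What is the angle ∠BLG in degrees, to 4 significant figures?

62.08°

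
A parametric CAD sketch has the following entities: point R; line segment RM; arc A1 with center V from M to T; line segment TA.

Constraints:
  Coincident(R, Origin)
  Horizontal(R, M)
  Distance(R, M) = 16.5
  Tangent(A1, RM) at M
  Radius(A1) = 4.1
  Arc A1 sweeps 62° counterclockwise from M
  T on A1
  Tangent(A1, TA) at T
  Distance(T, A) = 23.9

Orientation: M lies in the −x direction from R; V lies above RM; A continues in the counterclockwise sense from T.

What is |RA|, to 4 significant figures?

23.34

R is at the origin; RM is horizontal with |RM| = 16.5 and M on the −x side, so M = (-16.50, 0.000). Since A1 is tangent to RM there, VM ⟂ RM, so V = M + (0, 4.1) = (-16.50, 4.100). On A1, M sits at bearing -90° from V; a 62° counterclockwise sweep puts T at bearing -28°, so T = V + 4.1·(cos -28°, sin -28°) = (-12.88, 2.175). A1 meets TA tangentially, so VT is at right angles to TA, so TA runs along (−sin -28°, cos -28°); with |TA| = 23.9, A = (-1.660, 23.28). Then |RA| = |A − R| = 23.34.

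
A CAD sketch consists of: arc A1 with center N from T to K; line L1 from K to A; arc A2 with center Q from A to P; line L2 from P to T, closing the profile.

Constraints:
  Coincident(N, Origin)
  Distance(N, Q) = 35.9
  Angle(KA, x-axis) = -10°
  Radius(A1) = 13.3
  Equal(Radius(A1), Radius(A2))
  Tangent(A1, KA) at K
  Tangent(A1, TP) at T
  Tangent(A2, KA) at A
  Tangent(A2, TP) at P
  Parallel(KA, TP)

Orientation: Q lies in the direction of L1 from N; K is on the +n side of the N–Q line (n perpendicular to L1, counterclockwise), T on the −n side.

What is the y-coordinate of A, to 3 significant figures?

6.86

Tangency of A1 to both parallel lines with radius 13.3 puts K and T at N ± 13.3·n: K = (2.31, 13.1), T = (-2.31, -13.1). Equal radii place A and P the same way about Q: A = Q + 13.3·n = (37.7, 6.86), P = Q − 13.3·n = (33.0, -19.3). So A.y = 6.86.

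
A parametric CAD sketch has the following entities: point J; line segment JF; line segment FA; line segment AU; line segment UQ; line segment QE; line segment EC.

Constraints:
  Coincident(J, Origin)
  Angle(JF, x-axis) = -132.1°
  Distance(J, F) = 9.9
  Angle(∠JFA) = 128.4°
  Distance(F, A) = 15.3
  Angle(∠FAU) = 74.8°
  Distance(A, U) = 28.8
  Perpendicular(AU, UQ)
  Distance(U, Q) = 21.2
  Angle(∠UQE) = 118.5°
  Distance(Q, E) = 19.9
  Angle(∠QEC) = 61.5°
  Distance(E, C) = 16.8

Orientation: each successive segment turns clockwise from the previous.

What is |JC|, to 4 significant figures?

5.097

∠UQE = 118.5° gives QE at -80.40° from the x-axis; with |QE| = 19.9, E = (10.80, -5.599). ∠QEC = 61.5° gives EC at 161.1° from the x-axis; with |EC| = 16.8, C = (-5.095, -0.1575). Then |JC| = |C − J| = 5.097.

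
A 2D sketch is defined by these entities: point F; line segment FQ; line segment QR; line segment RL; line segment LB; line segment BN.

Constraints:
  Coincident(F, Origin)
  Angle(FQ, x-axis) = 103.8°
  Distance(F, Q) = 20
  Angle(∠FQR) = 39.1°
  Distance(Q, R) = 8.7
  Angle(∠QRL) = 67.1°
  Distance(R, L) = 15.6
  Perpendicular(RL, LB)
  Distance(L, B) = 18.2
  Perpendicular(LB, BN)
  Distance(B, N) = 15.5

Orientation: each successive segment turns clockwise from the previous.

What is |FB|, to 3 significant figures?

30.1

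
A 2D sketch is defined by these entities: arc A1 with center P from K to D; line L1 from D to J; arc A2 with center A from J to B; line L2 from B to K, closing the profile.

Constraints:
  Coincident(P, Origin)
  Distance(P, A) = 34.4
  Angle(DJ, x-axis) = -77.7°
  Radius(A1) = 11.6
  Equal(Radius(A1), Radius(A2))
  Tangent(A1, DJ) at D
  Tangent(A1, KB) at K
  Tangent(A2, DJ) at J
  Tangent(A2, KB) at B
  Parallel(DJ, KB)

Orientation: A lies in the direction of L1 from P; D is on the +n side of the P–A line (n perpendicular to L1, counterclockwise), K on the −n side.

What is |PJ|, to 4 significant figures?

36.30

The slot axis is L1's direction at -77.7°, so u = (cos -77.7°, sin -77.7°) = (0.2130, -0.9770) and n = (−sin -77.7°, cos -77.7°) = (0.9770, 0.2130). P is at the origin and A lies 34.4 along u from P, so A = 34.4·u = (7.328, -33.61). Tangency of A1 to both parallel lines with radius 11.6 puts D and K at P ± 11.6·n: D = (11.33, 2.471), K = (-11.33, -2.471). Equal radii place J and B the same way about A: J = A + 11.6·n = (18.66, -31.14), B = A − 11.6·n = (-4.005, -36.08). Then |PJ| = |J − P| = 36.30.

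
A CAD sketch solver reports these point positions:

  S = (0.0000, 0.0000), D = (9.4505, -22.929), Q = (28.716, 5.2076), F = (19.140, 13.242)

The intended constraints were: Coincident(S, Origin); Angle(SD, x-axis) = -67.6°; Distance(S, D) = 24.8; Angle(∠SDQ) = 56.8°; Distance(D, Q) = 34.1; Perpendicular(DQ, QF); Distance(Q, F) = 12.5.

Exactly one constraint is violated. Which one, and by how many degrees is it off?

Perpendicular(DQ, QF) — off by 5.60°.

S = (0.00, 0.00) ✓; SD at -67.60° ✓; |SD| = 24.80 ✓; ∠SDQ = 56.80° ✓; |DQ| = 34.10 ✓; ∠(DQ, QF) = 84.40° ✗; |QF| = 12.50 ✓.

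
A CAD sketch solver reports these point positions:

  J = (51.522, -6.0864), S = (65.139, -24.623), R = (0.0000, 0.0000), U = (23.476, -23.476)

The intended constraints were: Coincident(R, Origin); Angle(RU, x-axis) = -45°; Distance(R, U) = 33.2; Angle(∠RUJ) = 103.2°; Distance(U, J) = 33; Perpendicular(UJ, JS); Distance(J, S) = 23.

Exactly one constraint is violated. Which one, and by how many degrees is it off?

Perpendicular(UJ, JS) — off by 4.50°.

R = (0.00, 0.00) ✓; RU at -45.00° ✓; |RU| = 33.20 ✓; ∠RUJ = 103.2° ✓; |UJ| = 33.00 ✓; ∠(UJ, JS) = 85.50° ✗; |JS| = 23.00 ✓.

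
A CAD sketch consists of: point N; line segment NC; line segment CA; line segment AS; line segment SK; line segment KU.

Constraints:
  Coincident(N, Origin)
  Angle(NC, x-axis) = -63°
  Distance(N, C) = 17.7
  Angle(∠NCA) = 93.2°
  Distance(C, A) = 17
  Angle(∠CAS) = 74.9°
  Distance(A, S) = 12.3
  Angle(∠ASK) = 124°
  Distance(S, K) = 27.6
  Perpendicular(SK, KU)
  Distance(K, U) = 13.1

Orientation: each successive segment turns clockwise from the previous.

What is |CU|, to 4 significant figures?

18.58

N is at the origin; NC runs at -63.0° with length 17.7, so C = (8.036, -15.77). ∠NCA = 93.2° gives CA at -149.8° from the x-axis; with |CA| = 17.0, A = (-6.657, -24.32). ∠CAS = 74.9° gives AS at 105.1° from the x-axis; with |AS| = 12.3, S = (-9.861, -12.45). ∠ASK = 124.0° gives SK at 49.10° from the x-axis; with |SK| = 27.6, K = (8.210, 8.415). SK ⟂ KU, so KU runs at -40.90°; with |KU| = 13.1, U = (18.11, -0.1624). Then |CU| = |U − C| = 18.58.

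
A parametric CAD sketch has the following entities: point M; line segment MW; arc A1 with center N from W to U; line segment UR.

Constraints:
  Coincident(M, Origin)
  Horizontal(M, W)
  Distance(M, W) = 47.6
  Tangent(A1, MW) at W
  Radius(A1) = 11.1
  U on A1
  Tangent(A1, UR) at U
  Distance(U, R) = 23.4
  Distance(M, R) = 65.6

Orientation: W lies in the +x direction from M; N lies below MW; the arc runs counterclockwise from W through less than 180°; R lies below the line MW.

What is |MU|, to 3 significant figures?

43.4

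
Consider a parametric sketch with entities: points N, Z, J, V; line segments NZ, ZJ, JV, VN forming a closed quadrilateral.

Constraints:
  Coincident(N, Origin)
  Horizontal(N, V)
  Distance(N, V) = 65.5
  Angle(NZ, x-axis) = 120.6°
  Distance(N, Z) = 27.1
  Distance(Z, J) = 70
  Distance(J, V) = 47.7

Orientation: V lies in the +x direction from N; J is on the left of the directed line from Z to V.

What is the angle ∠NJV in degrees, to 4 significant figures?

64.68°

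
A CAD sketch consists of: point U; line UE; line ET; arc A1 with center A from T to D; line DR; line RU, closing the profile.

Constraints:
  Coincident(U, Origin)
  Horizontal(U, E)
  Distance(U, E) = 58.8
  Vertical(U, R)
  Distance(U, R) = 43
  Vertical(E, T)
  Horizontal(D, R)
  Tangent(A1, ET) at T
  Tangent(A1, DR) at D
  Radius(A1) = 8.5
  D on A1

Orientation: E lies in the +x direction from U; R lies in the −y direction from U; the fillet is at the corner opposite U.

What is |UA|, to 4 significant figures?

60.99

U is at the origin; U and E share the same y with |UE| = 58.8 and E on the +x side, so E = (58.80, 0.000). UR is vertical with |UR| = 43.0 and R on the −y side, so R = (0.000, -43.00). The virtual corner opposite U is at (58.80, -43.00). A1 meets ET tangentially, so AT is at right angles to ET and A1 meets DR tangentially, so AD is at right angles to DR, with radius 8.5, so the center A sits 8.5 in from both sides at A = (50.30, -34.50). Then |UA| = |A − U| = 60.99.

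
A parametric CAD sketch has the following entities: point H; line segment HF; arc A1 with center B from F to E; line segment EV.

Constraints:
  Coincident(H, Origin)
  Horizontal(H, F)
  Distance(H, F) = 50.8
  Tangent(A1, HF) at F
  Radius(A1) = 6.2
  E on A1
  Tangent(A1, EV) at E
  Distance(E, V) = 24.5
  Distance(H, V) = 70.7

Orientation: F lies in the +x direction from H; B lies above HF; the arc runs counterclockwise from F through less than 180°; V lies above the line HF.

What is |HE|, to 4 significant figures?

56.72

H is at the origin; HF is horizontal with |HF| = 50.8 and F on the +x side, so F = (50.80, 0.000). Tangency of A1 to HF means the radius BF is perpendicular to HF, so B = F + (0, 6.2) = (50.80, 6.200). Since BE ⟂ EV (tangency), |BV| = √(6.2² + 24.5²) = 25.27 regardless of where E sits on A1. So V lies on both circle(H, 70.7) and circle(B, 25.27); the above-HF intersection is V = (65.42, 26.82). E is the foot of the tangent from V: E = (56.58, 3.964).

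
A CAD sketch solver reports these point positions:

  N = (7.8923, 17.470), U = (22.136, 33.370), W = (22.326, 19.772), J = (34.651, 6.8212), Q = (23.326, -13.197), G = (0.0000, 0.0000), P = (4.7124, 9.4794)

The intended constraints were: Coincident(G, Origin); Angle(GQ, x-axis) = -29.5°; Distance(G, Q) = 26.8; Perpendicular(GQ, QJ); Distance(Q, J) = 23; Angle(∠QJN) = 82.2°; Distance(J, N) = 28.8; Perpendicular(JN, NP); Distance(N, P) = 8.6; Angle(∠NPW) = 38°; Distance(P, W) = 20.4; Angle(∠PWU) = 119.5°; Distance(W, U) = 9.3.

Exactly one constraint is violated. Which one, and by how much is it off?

Distance(W, U) = 9.3 — off by 4.30.

G = (0.00, 0.00) ✓; GQ at -29.50° ✓; |GQ| = 26.80 ✓; ∠(GQ, QJ) = 90.00° ✓; |QJ| = 23.00 ✓; ∠QJN = 82.20° ✓; |JN| = 28.80 ✓; ∠(JN, NP) = 90.00° ✓; |NP| = 8.600 ✓; ∠NPW = 38.00° ✓; |PW| = 20.40 ✓; ∠PWU = 119.5° ✓; |WU| = 13.60 ✗.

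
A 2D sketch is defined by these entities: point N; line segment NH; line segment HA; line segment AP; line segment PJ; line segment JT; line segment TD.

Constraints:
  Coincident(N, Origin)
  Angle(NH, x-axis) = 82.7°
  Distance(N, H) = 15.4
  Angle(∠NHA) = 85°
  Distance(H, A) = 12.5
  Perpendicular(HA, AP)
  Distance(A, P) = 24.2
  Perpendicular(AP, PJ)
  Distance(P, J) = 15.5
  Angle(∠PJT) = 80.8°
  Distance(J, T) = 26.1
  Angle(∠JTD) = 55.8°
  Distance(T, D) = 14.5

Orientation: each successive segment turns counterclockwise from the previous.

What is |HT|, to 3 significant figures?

1.96

The perpendicularity gives PJ at right angles to AP, so PJ runs at -2.30°; with |PJ| = 15.5, J = (3.98, -9.03). ∠PJT = 80.8° gives JT at 96.9° from the x-axis; with |JT| = 26.1, T = (0.848, 16.9). Then |HT| = |T − H| = 1.96.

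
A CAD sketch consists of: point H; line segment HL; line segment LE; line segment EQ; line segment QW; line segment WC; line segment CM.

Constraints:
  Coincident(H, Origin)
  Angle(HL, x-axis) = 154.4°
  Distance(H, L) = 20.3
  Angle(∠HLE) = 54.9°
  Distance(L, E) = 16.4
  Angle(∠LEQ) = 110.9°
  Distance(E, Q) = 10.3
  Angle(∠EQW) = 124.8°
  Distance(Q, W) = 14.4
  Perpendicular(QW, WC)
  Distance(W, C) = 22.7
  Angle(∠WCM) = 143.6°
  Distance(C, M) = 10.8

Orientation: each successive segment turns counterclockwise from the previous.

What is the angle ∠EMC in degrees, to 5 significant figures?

67.562°

H is at the origin; HL runs at 154.4° with length 20.3, so L = (-18.307, 8.7713). ∠HLE = 54.9° gives LE at -80.500° from the x-axis; with |LE| = 16.4, E = (-15.600, -7.4037). ∠LEQ = 110.9° gives EQ at -11.400° from the x-axis; with |EQ| = 10.3, Q = (-5.5036, -9.4396). ∠EQW = 124.8° gives QW at 43.800° from the x-axis; with |QW| = 14.4, W = (4.8897, 0.52725). QW ⟂ WC, so WC runs at 133.80°; with |WC| = 22.7, C = (-10.822, 16.911). ∠WCM = 143.6° gives CM at 170.20° from the x-axis; with |CM| = 10.8, M = (-21.464, 18.749). Then cos ∠EMC = ME·MC / (|ME||MC|), giving 67.562°.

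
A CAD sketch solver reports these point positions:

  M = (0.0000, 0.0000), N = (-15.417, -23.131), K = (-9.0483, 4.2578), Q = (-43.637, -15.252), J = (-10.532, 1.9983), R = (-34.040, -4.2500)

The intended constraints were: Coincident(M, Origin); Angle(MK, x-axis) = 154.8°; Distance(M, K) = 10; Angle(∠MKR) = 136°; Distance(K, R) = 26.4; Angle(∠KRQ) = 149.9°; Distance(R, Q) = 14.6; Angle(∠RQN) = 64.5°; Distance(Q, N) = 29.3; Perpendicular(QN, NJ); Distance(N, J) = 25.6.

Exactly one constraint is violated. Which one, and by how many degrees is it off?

Perpendicular(QN, NJ) — off by 4.60°.

M = (0.00, 0.00) ✓; MK at 154.8° ✓; |MK| = 10.00 ✓; ∠MKR = 136.0° ✓; |KR| = 26.40 ✓; ∠KRQ = 149.9° ✓; |RQ| = 14.60 ✓; ∠RQN = 64.50° ✓; |QN| = 29.30 ✓; ∠(QN, NJ) = 94.60° ✗; |NJ| = 25.60 ✓.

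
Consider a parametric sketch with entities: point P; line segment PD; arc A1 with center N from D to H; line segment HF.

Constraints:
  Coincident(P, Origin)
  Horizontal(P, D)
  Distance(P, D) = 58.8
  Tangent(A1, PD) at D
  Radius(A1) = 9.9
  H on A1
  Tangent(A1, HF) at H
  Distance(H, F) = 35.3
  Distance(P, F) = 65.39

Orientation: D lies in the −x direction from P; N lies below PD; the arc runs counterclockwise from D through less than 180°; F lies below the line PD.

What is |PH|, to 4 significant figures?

68.80

Checks: P.y = 0.00, D.y = 0.00 ✓; |NH| = 9.900 ✓; ∠(NH, HF) = 90.00° ✓; |HF| = 35.30 ✓; |PF| = 65.39 ✓.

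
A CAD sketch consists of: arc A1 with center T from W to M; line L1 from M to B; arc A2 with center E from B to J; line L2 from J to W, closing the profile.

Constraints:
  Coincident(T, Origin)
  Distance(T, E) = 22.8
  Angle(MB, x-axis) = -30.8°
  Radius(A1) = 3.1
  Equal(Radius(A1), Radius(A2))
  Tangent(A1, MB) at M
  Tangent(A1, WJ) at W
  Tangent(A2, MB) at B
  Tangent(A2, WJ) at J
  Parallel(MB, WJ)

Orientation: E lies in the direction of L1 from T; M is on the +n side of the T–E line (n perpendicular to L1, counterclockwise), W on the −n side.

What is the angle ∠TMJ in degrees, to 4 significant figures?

74.79°

Tangency of A1 to both parallel lines with radius 3.1 puts M and W at T ± 3.1·n: M = (1.587, 2.663), W = (-1.587, -2.663). Equal radii place B and J the same way about E: B = E + 3.1·n = (21.17, -9.012), J = E − 3.1·n = (18.00, -14.34). Then cos ∠TMJ = MT·MJ / (|MT||MJ|), giving 74.79°.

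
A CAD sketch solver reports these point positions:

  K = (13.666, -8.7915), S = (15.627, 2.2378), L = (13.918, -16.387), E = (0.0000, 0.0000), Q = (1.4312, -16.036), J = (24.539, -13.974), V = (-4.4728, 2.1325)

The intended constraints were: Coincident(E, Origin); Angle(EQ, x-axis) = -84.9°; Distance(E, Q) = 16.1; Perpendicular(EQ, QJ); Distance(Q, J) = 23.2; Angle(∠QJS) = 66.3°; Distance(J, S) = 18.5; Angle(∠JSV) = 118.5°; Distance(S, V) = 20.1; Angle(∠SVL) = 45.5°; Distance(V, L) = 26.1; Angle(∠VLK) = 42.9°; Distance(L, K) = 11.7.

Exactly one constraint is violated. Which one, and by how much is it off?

Distance(L, K) = 11.7 — off by 4.10.

E = (0.00, 0.00) ✓; EQ at -84.90° ✓; |EQ| = 16.10 ✓; ∠(EQ, QJ) = 90.00° ✓; |QJ| = 23.20 ✓; ∠QJS = 66.30° ✓; |JS| = 18.50 ✓; ∠JSV = 118.5° ✓; |SV| = 20.10 ✓; ∠SVL = 45.50° ✓; |VL| = 26.10 ✓; ∠VLK = 42.90° ✓; |LK| = 7.600 ✗.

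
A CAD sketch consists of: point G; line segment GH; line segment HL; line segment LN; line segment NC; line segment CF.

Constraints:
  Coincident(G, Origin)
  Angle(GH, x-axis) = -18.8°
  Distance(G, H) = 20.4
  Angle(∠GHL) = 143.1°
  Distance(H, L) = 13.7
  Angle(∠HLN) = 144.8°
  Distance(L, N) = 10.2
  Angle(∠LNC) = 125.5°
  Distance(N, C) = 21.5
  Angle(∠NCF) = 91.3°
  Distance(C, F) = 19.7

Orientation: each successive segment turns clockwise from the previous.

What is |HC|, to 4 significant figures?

35.22

∠HLN = 144.8° gives LN at -90.90° from the x-axis; with |LN| = 10.2, N = (26.87, -28.09). ∠LNC = 125.5° gives NC at -145.4° from the x-axis; with |NC| = 21.5, C = (9.174, -40.30). Then |HC| = |C − H| = 35.22.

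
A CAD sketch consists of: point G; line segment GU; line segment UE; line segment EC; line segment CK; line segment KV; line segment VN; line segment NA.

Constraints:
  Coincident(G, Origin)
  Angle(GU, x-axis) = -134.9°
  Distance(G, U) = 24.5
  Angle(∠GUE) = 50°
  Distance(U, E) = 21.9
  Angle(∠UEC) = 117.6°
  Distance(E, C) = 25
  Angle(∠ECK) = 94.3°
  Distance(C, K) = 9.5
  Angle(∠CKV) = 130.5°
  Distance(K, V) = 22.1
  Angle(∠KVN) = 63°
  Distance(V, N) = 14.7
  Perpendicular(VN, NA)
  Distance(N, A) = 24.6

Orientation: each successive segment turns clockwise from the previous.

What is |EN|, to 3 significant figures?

12.4

G is at the origin; GU runs at -134.9° with length 24.5, so U = (-17.3, -17.4). ∠GUE = 50.0° gives UE at 95.1° from the x-axis; with |UE| = 21.9, E = (-19.2, 4.46). ∠UEC = 117.6° gives EC at 32.7° from the x-axis; with |EC| = 25.0, C = (1.80, 18.0). ∠ECK = 94.3° gives CK at -53.0° from the x-axis; with |CK| = 9.5, K = (7.51, 10.4). ∠CKV = 130.5° gives KV at -102° from the x-axis; with |KV| = 22.1, V = (2.73, -11.2). ∠KVN = 63.0° gives VN at 140° from the x-axis; with |VN| = 14.7, N = (-8.61, -1.85). Then |EN| = |N − E| = 12.4.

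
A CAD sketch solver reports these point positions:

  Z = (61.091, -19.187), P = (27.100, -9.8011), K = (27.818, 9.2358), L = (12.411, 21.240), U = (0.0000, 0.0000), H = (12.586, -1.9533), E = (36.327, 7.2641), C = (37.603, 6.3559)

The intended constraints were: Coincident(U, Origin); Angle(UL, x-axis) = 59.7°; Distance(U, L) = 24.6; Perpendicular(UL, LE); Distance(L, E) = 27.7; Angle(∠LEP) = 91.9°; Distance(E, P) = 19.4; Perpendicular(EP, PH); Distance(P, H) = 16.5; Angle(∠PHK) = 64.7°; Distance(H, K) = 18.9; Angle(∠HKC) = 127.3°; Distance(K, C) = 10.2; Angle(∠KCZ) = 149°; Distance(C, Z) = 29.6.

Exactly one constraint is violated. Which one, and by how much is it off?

Distance(C, Z) = 29.6 — off by 5.10.

U = (0.00, 0.00) ✓; UL at 59.70° ✓; |UL| = 24.60 ✓; ∠(UL, LE) = 90.00° ✓; |LE| = 27.70 ✓; ∠LEP = 91.90° ✓; |EP| = 19.40 ✓; ∠(EP, PH) = 90.00° ✓; |PH| = 16.50 ✓; ∠PHK = 64.70° ✓; |HK| = 18.90 ✓; ∠HKC = 127.3° ✓; |KC| = 10.20 ✓; ∠KCZ = 149.0° ✓; |CZ| = 34.70 ✗.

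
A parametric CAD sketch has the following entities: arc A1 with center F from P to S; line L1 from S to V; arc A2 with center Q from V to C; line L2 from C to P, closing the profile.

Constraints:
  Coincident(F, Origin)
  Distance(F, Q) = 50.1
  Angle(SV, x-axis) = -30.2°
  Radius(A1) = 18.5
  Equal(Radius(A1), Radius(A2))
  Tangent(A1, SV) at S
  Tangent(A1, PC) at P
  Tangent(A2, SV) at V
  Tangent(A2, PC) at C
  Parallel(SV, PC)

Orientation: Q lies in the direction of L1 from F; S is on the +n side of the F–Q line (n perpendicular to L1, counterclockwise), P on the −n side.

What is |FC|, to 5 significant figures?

53.407

The slot axis is L1's direction at -30.2°, so u = (cos -30.2°, sin -30.2°) = (0.86427, -0.50302) and n = (−sin -30.2°, cos -30.2°) = (0.50302, 0.86427). F is at the origin and Q lies 50.1 along u from F, so Q = 50.1·u = (43.300, -25.201). Tangency of A1 to both parallel lines with radius 18.5 puts S and P at F ± 18.5·n: S = (9.3059, 15.989), P = (-9.3059, -15.989). Equal radii place V and C the same way about Q: V = Q + 18.5·n = (52.606, -9.2122), C = Q − 18.5·n = (33.994, -41.190). Then |FC| = |C − F| = 53.407.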